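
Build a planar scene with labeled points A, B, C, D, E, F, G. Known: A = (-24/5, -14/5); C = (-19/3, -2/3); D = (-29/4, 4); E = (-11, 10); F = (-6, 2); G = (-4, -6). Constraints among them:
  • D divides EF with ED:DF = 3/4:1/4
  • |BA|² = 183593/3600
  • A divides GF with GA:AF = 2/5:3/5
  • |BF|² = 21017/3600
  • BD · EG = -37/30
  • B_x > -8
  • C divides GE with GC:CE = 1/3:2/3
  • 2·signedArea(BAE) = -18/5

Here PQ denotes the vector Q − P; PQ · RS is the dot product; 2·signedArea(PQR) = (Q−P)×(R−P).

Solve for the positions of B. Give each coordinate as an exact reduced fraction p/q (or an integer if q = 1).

1. B_x = -461/60  [2·signedArea(BAE) = -18/5 ∩ BD · EG = -37/30]
2. B_y = 56/15  [2·signedArea(BAE) = -18/5 ∩ BD · EG = -37/30]
   → B = (-461/60, 56/15)

B = (-461/60, 56/15)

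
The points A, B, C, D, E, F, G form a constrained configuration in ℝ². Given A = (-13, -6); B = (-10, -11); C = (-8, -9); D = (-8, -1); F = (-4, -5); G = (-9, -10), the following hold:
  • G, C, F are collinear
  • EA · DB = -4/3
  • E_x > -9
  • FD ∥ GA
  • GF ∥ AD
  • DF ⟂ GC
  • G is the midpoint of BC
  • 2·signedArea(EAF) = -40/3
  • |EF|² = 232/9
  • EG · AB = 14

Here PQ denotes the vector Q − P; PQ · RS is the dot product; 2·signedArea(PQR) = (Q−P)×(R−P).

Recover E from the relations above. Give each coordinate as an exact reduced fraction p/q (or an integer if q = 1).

1. E_x = -26/3  [EA · DB = -4/3 ∩ EG · AB = 14]
2. E_y = -7  [EA · DB = -4/3 ∩ EG · AB = 14]
   → E = (-26/3, -7)

E = (-26/3, -7)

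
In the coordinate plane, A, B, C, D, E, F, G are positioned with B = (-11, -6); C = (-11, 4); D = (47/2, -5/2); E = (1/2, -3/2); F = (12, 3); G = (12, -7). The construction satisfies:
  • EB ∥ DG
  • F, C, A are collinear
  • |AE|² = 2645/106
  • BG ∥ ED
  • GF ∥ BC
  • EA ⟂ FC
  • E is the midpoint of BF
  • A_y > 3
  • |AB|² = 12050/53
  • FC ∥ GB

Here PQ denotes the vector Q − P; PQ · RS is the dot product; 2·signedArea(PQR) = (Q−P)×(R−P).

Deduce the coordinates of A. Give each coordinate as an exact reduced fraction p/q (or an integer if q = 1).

A = (38/53, 185/53)

1. A_x = 38/53  [F, C, A are collinear ∩ EA ⟂ FC]
2. A_y = 185/53  [F, C, A are collinear ∩ EA ⟂ FC]
   → A = (38/53, 185/53)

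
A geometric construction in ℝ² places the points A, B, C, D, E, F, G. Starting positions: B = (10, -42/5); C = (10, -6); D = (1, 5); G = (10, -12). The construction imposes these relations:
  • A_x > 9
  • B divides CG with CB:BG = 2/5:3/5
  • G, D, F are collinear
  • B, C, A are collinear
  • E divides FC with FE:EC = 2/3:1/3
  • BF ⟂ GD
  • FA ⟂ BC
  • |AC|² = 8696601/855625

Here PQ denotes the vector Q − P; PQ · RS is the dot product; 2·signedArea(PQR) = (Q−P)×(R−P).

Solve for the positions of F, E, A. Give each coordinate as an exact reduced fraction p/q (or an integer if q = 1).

A = (10, -8499/925)
E = (8791/925, -6533/925)
F = (7873/925, -8499/925)

1. F_x = 7873/925  [G, D, F are collinear ∩ BF ⟂ GD]
2. F_y = -8499/925  [G, D, F are collinear ∩ BF ⟂ GD]
   → F = (7873/925, -8499/925)
3. E_x = 8791/925  [E divides FC with FE:EC = 2/3:1/3]
4. E_y = -6533/925  [E divides FC with FE:EC = 2/3:1/3]
   → E = (8791/925, -6533/925)
5. A_x = 10  [B, C, A are collinear ∩ FA ⟂ BC]
6. A_y = -8499/925  [B, C, A are collinear ∩ FA ⟂ BC]
   → A = (10, -8499/925)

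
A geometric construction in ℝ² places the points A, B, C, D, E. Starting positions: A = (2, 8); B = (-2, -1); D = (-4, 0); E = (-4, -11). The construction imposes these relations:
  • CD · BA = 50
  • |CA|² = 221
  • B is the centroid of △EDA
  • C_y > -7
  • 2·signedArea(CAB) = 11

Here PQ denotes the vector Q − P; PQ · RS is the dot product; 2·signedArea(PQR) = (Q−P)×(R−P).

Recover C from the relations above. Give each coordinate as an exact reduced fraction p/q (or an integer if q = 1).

C = (-3, -6)

1. C_x = -3  [2·signedArea(CAB) = 11 ∩ CD · BA = 50]
2. C_y = -6  [2·signedArea(CAB) = 11 ∩ CD · BA = 50]
   → C = (-3, -6)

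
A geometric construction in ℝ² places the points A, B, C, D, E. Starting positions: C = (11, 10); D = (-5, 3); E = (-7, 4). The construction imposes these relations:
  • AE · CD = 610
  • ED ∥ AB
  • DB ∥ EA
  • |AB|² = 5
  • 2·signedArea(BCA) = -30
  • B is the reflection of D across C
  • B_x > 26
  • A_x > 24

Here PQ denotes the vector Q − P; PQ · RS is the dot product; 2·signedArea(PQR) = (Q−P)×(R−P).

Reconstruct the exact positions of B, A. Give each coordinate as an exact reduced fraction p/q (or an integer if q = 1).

1. B_x = 27  [B is the reflection of D across C]
2. B_y = 17  [B is the reflection of D across C]
   → B = (27, 17)
3. A_x = 25  [ED ∥ AB ∩ DB ∥ EA]
4. A_y = 18  [ED ∥ AB ∩ DB ∥ EA]
   → A = (25, 18)

A = (25, 18)
B = (27, 17)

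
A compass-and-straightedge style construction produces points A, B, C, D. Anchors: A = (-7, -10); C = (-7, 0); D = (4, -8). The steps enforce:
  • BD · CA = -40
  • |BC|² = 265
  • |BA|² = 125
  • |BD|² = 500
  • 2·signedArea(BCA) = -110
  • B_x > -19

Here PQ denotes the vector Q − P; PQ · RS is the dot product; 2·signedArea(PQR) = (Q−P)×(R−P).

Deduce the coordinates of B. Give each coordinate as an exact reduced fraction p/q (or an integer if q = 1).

B = (-18, -12)

1. B_x = -18  [BD · CA = -40 ∩ 2·signedArea(BCA) = -110]
2. B_y = -12  [BD · CA = -40 ∩ 2·signedArea(BCA) = -110]
   → B = (-18, -12)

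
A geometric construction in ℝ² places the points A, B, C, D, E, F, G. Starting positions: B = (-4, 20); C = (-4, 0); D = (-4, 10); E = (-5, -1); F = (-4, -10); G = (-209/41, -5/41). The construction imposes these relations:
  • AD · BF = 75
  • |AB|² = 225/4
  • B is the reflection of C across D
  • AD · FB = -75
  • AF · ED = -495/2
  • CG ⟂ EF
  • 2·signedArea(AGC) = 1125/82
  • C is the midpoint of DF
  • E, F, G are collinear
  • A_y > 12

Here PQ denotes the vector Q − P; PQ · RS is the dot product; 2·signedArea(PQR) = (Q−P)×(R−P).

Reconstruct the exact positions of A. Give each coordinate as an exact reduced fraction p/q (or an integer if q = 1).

1. A_x = -4  [AD · FB = -75 ∩ 2·signedArea(AGC) = 1125/82]
2. A_y = 25/2  [AD · FB = -75 ∩ 2·signedArea(AGC) = 1125/82]
   → A = (-4, 25/2)

A = (-4, 25/2)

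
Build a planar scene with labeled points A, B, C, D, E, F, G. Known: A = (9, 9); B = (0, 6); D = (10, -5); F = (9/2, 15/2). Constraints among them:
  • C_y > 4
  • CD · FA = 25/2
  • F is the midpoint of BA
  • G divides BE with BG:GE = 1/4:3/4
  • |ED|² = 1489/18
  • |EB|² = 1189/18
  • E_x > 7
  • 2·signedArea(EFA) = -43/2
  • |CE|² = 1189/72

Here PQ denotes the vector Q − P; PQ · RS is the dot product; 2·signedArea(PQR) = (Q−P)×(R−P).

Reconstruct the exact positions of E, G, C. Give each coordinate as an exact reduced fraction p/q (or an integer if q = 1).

C = (47/12, 59/12)
E = (47/6, 23/6)
G = (47/24, 131/24)

1. E_x = 47/6  [line -3/2·x + 9/2·y + -11/2 = 0 ∩ |EB|² = 1189/18]
2. E_y = 23/6  [line -3/2·x + 9/2·y + -11/2 = 0 ∩ |EB|² = 1189/18]
   → E = (47/6, 23/6)
3. G_x = 47/24  [G divides BE with BG:GE = 1/4:3/4]
4. G_y = 131/24  [G divides BE with BG:GE = 1/4:3/4]
   → G = (47/24, 131/24)
5. C_x = 47/12  [line -9/2·x + -3/2·y + 25 = 0 ∩ |CE|² = 1189/72]
6. C_y = 59/12  [line -9/2·x + -3/2·y + 25 = 0 ∩ |CE|² = 1189/72]
   → C = (47/12, 59/12)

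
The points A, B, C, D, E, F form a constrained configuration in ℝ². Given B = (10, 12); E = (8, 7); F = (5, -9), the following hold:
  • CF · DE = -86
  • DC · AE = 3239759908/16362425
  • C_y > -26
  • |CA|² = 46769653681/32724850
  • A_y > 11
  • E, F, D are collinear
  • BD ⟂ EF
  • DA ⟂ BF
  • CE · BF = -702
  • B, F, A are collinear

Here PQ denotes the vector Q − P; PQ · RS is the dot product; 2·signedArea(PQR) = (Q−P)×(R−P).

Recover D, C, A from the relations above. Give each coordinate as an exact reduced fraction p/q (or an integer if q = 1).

1. D_x = 2378/265  [E, F, D are collinear ∩ BD ⟂ EF]
2. D_y = 3231/265  [E, F, D are collinear ∩ BD ⟂ EF]
   → D = (2378/265, 3231/265)
3. C_x = 2  [CE · BF = -702 ∩ CF · DE = -86]
4. C_y = -25  [CE · BF = -702 ∩ CF · DE = -86]
   → C = (2, -25)
5. A_x = 246691/24698  [B, F, A are collinear ∩ DA ⟂ BF]
6. A_y = 1475811/123490  [B, F, A are collinear ∩ DA ⟂ BF]
   → A = (246691/24698, 1475811/123490)

A = (246691/24698, 1475811/123490)
C = (2, -25)
D = (2378/265, 3231/265)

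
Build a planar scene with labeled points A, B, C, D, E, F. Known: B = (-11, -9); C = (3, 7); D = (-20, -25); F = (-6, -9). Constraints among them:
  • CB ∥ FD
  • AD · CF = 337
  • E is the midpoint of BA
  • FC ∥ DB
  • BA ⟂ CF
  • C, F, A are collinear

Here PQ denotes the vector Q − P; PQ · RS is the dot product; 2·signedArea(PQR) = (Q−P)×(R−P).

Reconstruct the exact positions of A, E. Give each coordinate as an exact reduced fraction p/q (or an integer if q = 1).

A = (-2427/337, -3753/337)
E = (-3067/337, -3393/337)

1. A_x = -2427/337  [C, F, A are collinear ∩ BA ⟂ CF]
2. A_y = -3753/337  [C, F, A are collinear ∩ BA ⟂ CF]
   → A = (-2427/337, -3753/337)
3. E_x = -3067/337  [E is the midpoint of BA]
4. E_y = -3393/337  [E is the midpoint of BA]
   → E = (-3067/337, -3393/337)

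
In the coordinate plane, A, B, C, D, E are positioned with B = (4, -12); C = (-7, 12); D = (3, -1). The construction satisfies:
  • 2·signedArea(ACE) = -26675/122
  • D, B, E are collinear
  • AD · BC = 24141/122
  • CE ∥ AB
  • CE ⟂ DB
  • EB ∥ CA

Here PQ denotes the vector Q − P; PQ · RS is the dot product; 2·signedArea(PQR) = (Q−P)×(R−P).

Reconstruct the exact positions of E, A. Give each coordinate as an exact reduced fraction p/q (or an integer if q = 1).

1. E_x = 213/122  [D, B, E are collinear ∩ CE ⟂ DB]
2. E_y = 1561/122  [D, B, E are collinear ∩ CE ⟂ DB]
   → E = (213/122, 1561/122)
3. A_x = -579/122  [CE ∥ AB ∩ EB ∥ CA]
4. A_y = -1561/122  [CE ∥ AB ∩ EB ∥ CA]
   → A = (-579/122, -1561/122)

A = (-579/122, -1561/122)
E = (213/122, 1561/122)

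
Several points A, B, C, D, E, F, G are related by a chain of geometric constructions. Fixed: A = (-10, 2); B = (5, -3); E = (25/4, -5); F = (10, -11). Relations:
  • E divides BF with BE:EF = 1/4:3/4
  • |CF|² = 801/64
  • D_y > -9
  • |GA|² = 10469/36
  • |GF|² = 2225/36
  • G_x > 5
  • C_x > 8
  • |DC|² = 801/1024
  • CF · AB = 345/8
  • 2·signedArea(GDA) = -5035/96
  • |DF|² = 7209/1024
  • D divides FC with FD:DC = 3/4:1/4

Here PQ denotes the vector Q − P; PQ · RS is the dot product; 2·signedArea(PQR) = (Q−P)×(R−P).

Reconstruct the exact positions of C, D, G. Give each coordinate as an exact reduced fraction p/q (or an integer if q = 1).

1. C_x = 65/8  [line -15·x + 5·y + 1295/8 = 0 ∩ |CF|² = 801/64]
2. C_y = -8  [line -15·x + 5·y + 1295/8 = 0 ∩ |CF|² = 801/64]
   → C = (65/8, -8)
3. D_x = 275/32  [D divides FC with FD:DC = 3/4:1/4]
4. D_y = -35/4  [D divides FC with FD:DC = 3/4:1/4]
   → D = (275/32, -35/4)
5. G_x = 35/6  [line -43/4·x + -595/32·y + -1715/96 = 0 ∩ |GA|² = 10469/36]
6. G_y = -13/3  [line -43/4·x + -595/32·y + -1715/96 = 0 ∩ |GA|² = 10469/36]
   → G = (35/6, -13/3)

C = (65/8, -8)
D = (275/32, -35/4)
G = (35/6, -13/3)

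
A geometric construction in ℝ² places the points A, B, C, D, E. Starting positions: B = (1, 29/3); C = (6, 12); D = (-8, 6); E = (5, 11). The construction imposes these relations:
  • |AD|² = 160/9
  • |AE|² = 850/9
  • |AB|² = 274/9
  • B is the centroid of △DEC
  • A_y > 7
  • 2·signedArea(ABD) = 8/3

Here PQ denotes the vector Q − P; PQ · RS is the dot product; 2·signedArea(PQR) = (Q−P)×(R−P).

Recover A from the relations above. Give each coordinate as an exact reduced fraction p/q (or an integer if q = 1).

1. A_x = -4  [line 11/3·x + -9·y + 242/3 = 0 ∩ |AD|² = 160/9]
2. A_y = 22/3  [line 11/3·x + -9·y + 242/3 = 0 ∩ |AD|² = 160/9]
   → A = (-4, 22/3)

A = (-4, 22/3)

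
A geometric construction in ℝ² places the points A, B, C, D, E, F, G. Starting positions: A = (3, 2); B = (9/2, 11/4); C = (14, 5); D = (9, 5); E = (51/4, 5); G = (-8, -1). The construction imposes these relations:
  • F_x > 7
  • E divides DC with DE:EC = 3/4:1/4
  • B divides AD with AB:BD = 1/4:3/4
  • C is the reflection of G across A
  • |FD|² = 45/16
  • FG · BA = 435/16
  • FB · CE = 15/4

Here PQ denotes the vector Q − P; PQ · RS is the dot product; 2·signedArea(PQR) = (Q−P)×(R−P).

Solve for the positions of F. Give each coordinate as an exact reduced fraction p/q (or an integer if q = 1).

1. F_x = 15/2  [FG · BA = 435/16 ∩ FB · CE = 15/4]
2. F_y = 17/4  [FG · BA = 435/16 ∩ FB · CE = 15/4]
   → F = (15/2, 17/4)

F = (15/2, 17/4)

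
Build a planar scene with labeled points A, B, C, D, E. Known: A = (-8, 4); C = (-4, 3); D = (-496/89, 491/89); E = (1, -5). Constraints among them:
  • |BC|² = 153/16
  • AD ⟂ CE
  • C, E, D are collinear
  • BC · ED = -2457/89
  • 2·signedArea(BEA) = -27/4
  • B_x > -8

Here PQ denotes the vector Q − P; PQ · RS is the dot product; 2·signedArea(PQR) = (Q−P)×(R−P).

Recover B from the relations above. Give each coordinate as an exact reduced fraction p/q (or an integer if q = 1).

1. B_x = -7  [2·signedArea(BEA) = -27/4 ∩ BC · ED = -2457/89]
2. B_y = 15/4  [2·signedArea(BEA) = -27/4 ∩ BC · ED = -2457/89]
   → B = (-7, 15/4)

B = (-7, 15/4)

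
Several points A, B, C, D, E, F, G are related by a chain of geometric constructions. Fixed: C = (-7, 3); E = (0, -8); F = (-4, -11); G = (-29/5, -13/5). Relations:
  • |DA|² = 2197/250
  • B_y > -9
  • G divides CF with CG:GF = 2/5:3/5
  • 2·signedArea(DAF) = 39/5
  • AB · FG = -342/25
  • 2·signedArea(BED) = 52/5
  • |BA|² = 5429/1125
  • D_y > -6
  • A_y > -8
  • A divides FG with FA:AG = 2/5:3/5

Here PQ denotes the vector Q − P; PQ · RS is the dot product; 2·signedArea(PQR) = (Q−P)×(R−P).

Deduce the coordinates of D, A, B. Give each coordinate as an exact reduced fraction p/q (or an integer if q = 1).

1. A_x = -118/25  [A divides FG with FA:AG = 2/5:3/5]
2. A_y = -191/25  [A divides FG with FA:AG = 2/5:3/5]
   → A = (-118/25, -191/25)
3. B_x = -218/75  [line -9/5·x + 42/5·y + 1734/25 = 0 ∩ |BA|² = 5429/1125]
4. B_y = -222/25  [line -9/5·x + 42/5·y + 1734/25 = 0 ∩ |BA|² = 5429/1125]
   → B = (-218/75, -222/25)
5. D_x = -29/10  [2·signedArea(DAF) = 39/5 ∩ 2·signedArea(BED) = 52/5]
6. D_y = -53/10  [2·signedArea(DAF) = 39/5 ∩ 2·signedArea(BED) = 52/5]
   → D = (-29/10, -53/10)

A = (-118/25, -191/25)
B = (-218/75, -222/25)
D = (-29/10, -53/10)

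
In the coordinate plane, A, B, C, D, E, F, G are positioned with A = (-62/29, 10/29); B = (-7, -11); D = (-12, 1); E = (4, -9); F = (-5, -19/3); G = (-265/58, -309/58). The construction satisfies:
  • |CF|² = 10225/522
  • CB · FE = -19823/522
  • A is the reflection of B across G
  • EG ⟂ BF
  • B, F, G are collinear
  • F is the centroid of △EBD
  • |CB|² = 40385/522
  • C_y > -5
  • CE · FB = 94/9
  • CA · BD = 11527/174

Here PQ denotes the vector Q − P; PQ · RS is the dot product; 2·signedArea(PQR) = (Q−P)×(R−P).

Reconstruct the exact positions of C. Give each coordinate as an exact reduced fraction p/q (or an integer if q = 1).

1. C_x = -157/174  [CE · FB = 94/9 ∩ CA · BD = 11527/174]
2. C_y = -811/174  [CE · FB = 94/9 ∩ CA · BD = 11527/174]
   → C = (-157/174, -811/174)

C = (-157/174, -811/174)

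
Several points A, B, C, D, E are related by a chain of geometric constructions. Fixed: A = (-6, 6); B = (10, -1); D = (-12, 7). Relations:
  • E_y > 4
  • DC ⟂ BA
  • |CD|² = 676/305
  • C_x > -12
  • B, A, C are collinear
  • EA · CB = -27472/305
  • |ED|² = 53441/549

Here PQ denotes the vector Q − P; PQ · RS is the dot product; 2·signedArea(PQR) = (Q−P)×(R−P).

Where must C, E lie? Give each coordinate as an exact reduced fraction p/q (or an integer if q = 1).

C = (-3478/305, 2551/305)
E = (-2258/915, 4076/915)

1. C_x = -3478/305  [B, A, C are collinear ∩ DC ⟂ BA]
2. C_y = 2551/305  [B, A, C are collinear ∩ DC ⟂ BA]
   → C = (-3478/305, 2551/305)
3. E_x = -2258/915  [line -6528/305·x + 2856/305·y + -28832/305 = 0 ∩ |ED|² = 53441/549]
4. E_y = 4076/915  [line -6528/305·x + 2856/305·y + -28832/305 = 0 ∩ |ED|² = 53441/549]
   → E = (-2258/915, 4076/915)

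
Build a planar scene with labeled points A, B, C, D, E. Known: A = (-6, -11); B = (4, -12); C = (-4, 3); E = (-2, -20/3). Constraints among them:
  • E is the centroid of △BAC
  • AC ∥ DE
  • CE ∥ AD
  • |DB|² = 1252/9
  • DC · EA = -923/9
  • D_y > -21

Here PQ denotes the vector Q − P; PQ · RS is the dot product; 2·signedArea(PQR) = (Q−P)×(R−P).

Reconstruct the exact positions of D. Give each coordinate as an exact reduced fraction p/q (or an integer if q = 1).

1. D_x = -4  [AC ∥ DE ∩ CE ∥ AD]
2. D_y = -62/3  [AC ∥ DE ∩ CE ∥ AD]
   → D = (-4, -62/3)

D = (-4, -62/3)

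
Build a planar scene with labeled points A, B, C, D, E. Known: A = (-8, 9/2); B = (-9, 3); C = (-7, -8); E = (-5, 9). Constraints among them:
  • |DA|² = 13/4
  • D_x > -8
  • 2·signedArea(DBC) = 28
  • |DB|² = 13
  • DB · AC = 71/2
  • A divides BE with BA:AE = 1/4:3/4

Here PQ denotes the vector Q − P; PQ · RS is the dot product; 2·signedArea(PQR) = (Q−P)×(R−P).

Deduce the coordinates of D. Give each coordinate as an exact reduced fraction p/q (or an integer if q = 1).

D = (-7, 6)

1. D_x = -7  [DB · AC = 71/2 ∩ 2·signedArea(DBC) = 28]
2. D_y = 6  [DB · AC = 71/2 ∩ 2·signedArea(DBC) = 28]
   → D = (-7, 6)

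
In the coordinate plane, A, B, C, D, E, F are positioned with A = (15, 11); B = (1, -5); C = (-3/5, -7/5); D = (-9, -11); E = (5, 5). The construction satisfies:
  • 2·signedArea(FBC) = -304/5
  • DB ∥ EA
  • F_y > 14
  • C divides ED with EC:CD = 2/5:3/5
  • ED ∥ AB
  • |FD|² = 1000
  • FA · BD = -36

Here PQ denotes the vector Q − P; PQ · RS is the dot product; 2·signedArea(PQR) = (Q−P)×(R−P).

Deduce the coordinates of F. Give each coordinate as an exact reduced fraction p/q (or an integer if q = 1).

1. F_x = 9  [2·signedArea(FBC) = -304/5 ∩ FA · BD = -36]
2. F_y = 15  [2·signedArea(FBC) = -304/5 ∩ FA · BD = -36]
   → F = (9, 15)

F = (9, 15)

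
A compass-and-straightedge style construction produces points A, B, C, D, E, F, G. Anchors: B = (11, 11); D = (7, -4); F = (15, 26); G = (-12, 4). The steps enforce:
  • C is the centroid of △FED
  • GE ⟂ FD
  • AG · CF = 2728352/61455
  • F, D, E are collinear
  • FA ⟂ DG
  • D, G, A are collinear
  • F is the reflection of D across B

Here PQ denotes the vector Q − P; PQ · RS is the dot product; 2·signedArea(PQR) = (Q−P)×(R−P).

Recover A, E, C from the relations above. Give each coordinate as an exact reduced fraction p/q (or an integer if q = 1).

1. A_x = 1303/425  [D, G, A are collinear ∩ FA ⟂ DG]
2. A_y = -996/425  [D, G, A are collinear ∩ FA ⟂ DG]
   → A = (1303/425, -996/425)
3. E_x = 1863/241  [F, D, E are collinear ∩ GE ⟂ FD]
4. E_y = -304/241  [F, D, E are collinear ∩ GE ⟂ FD]
   → E = (1863/241, -304/241)
5. C_x = 7165/723  [C is the centroid of △FED]
6. C_y = 1666/241  [C is the centroid of △FED]
   → C = (7165/723, 1666/241)

A = (1303/425, -996/425)
C = (7165/723, 1666/241)
E = (1863/241, -304/241)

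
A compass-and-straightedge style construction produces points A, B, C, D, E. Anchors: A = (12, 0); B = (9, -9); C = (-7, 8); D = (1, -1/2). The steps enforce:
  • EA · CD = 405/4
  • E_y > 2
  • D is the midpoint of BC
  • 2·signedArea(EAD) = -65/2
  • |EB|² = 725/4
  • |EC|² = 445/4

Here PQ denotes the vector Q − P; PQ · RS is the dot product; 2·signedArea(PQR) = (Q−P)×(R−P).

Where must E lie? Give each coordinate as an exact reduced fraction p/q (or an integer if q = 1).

1. E_x = 2  [EA · CD = 405/4 ∩ 2·signedArea(EAD) = -65/2]
2. E_y = 5/2  [EA · CD = 405/4 ∩ 2·signedArea(EAD) = -65/2]
   → E = (2, 5/2)

E = (2, 5/2)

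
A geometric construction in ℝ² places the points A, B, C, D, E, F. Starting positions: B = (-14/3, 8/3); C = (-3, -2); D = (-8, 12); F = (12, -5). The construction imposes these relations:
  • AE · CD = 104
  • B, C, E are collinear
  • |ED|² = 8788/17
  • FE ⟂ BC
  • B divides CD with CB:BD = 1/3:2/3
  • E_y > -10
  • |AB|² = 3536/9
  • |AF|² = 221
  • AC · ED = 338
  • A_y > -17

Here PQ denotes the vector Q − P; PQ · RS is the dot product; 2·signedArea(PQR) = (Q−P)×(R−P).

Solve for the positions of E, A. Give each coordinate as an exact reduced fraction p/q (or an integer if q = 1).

A = (2, -16)
E = (-6/17, -160/17)

1. E_x = -6/17  [B, C, E are collinear ∩ FE ⟂ BC]
2. E_y = -160/17  [B, C, E are collinear ∩ FE ⟂ BC]
   → E = (-6/17, -160/17)
3. A_x = 2  [line 130/17·x + -364/17·y + -6084/17 = 0 ∩ |AB|² = 3536/9]
4. A_y = -16  [line 130/17·x + -364/17·y + -6084/17 = 0 ∩ |AB|² = 3536/9]
   → A = (2, -16)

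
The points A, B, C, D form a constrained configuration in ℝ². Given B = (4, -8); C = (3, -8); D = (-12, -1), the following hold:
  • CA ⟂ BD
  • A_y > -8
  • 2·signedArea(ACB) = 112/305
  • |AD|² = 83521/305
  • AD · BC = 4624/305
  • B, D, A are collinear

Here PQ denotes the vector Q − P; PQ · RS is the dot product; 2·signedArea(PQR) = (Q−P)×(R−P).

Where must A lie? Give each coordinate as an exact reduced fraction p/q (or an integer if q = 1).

A = (964/305, -2328/305)

1. A_x = 964/305  [B, D, A are collinear ∩ CA ⟂ BD]
2. A_y = -2328/305  [B, D, A are collinear ∩ CA ⟂ BD]
   → A = (964/305, -2328/305)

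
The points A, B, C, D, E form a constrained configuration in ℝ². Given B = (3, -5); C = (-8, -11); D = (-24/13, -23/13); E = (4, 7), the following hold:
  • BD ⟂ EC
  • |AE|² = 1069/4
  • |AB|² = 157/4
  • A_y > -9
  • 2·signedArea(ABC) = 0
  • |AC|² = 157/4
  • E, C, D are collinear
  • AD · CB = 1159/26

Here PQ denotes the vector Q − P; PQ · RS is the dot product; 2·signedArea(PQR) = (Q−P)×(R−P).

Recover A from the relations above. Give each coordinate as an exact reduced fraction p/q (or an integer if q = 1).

A = (-5/2, -8)

1. A_x = -5/2  [2·signedArea(ABC) = 0 ∩ AD · CB = 1159/26]
2. A_y = -8  [2·signedArea(ABC) = 0 ∩ AD · CB = 1159/26]
   → A = (-5/2, -8)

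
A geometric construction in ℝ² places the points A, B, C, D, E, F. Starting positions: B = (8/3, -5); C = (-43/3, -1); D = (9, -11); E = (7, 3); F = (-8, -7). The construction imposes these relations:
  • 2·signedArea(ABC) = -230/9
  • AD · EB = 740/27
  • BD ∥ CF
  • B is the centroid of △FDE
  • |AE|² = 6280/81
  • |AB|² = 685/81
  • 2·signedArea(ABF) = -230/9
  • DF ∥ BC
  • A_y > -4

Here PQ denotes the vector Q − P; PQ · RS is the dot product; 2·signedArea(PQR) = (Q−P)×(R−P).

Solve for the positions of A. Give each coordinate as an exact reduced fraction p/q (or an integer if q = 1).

A = (5/9, -3)

1. A_x = 5/9  [2·signedArea(ABC) = -230/9 ∩ AD · EB = 740/27]
2. A_y = -3  [2·signedArea(ABC) = -230/9 ∩ AD · EB = 740/27]
   → A = (5/9, -3)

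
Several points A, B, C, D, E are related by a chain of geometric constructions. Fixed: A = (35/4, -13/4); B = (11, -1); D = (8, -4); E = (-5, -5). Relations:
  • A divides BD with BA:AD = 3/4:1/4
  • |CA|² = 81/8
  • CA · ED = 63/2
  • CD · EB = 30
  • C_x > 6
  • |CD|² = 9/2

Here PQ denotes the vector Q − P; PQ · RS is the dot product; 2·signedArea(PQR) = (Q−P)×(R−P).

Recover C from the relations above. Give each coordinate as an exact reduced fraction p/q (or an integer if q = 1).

C = (13/2, -11/2)

1. C_x = 13/2  [CA · ED = 63/2 ∩ CD · EB = 30]
2. C_y = -11/2  [CA · ED = 63/2 ∩ CD · EB = 30]
   → C = (13/2, -11/2)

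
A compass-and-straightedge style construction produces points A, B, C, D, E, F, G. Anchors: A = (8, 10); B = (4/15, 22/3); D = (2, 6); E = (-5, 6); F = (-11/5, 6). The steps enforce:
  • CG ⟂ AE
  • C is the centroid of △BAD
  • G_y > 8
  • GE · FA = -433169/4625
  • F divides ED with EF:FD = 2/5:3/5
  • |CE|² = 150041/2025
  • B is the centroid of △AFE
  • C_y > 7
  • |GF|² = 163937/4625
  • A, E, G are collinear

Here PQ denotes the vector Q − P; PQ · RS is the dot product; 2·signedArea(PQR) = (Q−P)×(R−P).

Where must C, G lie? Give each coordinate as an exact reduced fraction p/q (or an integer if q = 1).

1. C_x = 154/45  [C is the centroid of △BAD]
2. C_y = 70/9  [C is the centroid of △BAD]
   → C = (154/45, 70/9)
3. G_x = 2954/925  [A, E, G are collinear ∩ CG ⟂ AE]
4. G_y = 7882/925  [A, E, G are collinear ∩ CG ⟂ AE]
   → G = (2954/925, 7882/925)

C = (154/45, 70/9)
G = (2954/925, 7882/925)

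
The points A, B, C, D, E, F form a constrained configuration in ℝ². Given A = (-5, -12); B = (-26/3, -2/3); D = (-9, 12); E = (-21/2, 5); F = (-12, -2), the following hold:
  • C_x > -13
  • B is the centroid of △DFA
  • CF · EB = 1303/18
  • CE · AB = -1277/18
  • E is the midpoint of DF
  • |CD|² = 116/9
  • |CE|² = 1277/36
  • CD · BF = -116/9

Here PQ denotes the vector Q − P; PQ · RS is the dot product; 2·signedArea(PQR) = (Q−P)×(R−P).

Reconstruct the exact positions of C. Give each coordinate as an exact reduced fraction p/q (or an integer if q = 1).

C = (-37/3, 32/3)

1. C_x = -37/3  [CD · BF = -116/9 ∩ CF · EB = 1303/18]
2. C_y = 32/3  [CD · BF = -116/9 ∩ CF · EB = 1303/18]
   → C = (-37/3, 32/3)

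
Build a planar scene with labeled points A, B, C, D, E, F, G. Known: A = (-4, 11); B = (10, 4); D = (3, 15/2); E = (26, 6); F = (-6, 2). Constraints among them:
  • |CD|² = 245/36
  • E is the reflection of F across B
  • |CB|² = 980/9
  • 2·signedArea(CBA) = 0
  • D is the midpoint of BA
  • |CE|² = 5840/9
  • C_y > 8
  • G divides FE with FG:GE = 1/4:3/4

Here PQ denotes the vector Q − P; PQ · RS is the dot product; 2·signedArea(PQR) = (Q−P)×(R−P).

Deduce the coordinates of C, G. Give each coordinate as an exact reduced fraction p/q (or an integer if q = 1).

1. C_x = 2/3  [line -7·x + -14·y + 126 = 0 ∩ |CE|² = 5840/9]
2. C_y = 26/3  [line -7·x + -14·y + 126 = 0 ∩ |CE|² = 5840/9]
   → C = (2/3, 26/3)
3. G_x = 2  [G divides FE with FG:GE = 1/4:3/4]
4. G_y = 3  [G divides FE with FG:GE = 1/4:3/4]
   → G = (2, 3)

C = (2/3, 26/3)
G = (2, 3)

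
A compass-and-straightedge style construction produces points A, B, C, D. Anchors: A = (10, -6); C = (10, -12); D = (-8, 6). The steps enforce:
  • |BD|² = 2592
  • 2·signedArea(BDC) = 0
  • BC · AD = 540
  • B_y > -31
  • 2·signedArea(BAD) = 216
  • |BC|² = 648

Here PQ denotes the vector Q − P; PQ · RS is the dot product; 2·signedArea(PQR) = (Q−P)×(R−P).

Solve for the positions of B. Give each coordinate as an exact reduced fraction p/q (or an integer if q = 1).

1. B_x = 28  [2·signedArea(BDC) = 0 ∩ 2·signedArea(BAD) = 216]
2. B_y = -30  [2·signedArea(BDC) = 0 ∩ 2·signedArea(BAD) = 216]
   → B = (28, -30)

B = (28, -30)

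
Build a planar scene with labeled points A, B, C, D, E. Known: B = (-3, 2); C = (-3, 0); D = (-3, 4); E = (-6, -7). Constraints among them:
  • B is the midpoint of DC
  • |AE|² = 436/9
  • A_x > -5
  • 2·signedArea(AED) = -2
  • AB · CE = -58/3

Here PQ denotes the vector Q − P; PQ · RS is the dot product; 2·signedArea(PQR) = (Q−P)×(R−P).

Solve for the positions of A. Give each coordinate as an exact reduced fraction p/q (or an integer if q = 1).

1. A_x = -4  [2·signedArea(AED) = -2 ∩ AB · CE = -58/3]
2. A_y = -1/3  [2·signedArea(AED) = -2 ∩ AB · CE = -58/3]
   → A = (-4, -1/3)

A = (-4, -1/3)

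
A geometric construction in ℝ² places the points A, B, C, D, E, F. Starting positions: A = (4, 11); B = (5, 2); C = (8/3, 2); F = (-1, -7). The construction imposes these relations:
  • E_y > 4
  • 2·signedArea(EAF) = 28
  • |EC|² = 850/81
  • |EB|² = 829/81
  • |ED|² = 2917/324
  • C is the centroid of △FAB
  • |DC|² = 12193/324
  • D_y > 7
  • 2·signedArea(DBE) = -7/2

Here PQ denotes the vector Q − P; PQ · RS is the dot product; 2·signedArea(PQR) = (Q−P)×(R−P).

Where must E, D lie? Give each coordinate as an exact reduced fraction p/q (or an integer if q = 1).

D = (71/18, 8)
E = (35/9, 5)

1. E_x = 35/9  [line 18·x + -5·y + -45 = 0 ∩ |EB|² = 829/81]
2. E_y = 5  [line 18·x + -5·y + -45 = 0 ∩ |EB|² = 829/81]
   → E = (35/9, 5)
3. D_x = 71/18  [line -3·x + -10/9·y + 373/18 = 0 ∩ |DC|² = 12193/324]
4. D_y = 8  [line -3·x + -10/9·y + 373/18 = 0 ∩ |DC|² = 12193/324]
   → D = (71/18, 8)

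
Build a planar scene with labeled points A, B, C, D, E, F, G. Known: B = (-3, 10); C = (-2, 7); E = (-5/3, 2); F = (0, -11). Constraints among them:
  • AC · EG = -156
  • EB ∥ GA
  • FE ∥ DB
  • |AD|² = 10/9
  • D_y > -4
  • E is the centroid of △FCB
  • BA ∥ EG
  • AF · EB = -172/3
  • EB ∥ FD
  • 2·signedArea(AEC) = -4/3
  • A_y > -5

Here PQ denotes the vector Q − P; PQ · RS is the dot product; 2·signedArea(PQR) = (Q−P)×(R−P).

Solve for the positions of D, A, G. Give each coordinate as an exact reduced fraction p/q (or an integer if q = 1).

1. D_x = -4/3  [FE ∥ DB ∩ EB ∥ FD]
2. D_y = -3  [FE ∥ DB ∩ EB ∥ FD]
   → D = (-4/3, -3)
3. A_x = -1  [AF · EB = -172/3 ∩ 2·signedArea(AEC) = -4/3]
4. A_y = -4  [AF · EB = -172/3 ∩ 2·signedArea(AEC) = -4/3]
   → A = (-1, -4)
5. G_x = 1/3  [AC · EG = -156 ∩ EB ∥ GA]
6. G_y = -12  [AC · EG = -156 ∩ EB ∥ GA]
   → G = (1/3, -12)

A = (-1, -4)
D = (-4/3, -3)
G = (1/3, -12)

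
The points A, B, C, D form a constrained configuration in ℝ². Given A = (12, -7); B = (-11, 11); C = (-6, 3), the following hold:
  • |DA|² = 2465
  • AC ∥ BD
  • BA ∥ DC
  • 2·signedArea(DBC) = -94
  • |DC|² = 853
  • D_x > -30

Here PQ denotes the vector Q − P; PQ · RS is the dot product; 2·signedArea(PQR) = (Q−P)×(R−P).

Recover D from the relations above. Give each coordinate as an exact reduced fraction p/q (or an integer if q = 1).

1. D_x = -29  [BA ∥ DC ∩ AC ∥ BD]
2. D_y = 21  [BA ∥ DC ∩ AC ∥ BD]
   → D = (-29, 21)

D = (-29, 21)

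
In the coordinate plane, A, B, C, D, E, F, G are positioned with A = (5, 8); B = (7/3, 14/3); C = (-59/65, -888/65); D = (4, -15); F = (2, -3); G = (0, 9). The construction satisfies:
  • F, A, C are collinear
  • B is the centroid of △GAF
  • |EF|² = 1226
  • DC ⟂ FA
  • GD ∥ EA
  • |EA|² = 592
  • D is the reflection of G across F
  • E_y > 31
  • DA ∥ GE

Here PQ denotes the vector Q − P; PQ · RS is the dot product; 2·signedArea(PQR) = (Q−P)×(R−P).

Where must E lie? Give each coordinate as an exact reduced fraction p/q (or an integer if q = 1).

1. E_x = 1  [GD ∥ EA ∩ DA ∥ GE]
2. E_y = 32  [GD ∥ EA ∩ DA ∥ GE]
   → E = (1, 32)

E = (1, 32)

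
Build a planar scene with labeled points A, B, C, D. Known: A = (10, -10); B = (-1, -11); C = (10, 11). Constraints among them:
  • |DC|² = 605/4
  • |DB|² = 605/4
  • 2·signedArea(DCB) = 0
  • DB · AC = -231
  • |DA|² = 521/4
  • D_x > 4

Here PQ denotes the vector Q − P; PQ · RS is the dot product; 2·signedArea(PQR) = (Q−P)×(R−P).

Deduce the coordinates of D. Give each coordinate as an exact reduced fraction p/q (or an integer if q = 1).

D = (9/2, 0)

1. D_x = 9/2  [2·signedArea(DCB) = 0 ∩ DB · AC = -231]
2. D_y = 0  [2·signedArea(DCB) = 0 ∩ DB · AC = -231]
   → D = (9/2, 0)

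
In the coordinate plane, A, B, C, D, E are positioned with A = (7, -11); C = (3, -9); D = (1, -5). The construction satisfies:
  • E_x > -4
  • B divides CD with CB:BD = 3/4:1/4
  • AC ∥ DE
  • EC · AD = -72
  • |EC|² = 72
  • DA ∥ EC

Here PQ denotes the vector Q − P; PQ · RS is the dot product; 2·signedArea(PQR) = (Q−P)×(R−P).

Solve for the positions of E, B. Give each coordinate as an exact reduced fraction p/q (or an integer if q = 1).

1. E_x = -3  [DA ∥ EC ∩ AC ∥ DE]
2. E_y = -3  [DA ∥ EC ∩ AC ∥ DE]
   → E = (-3, -3)
3. B_x = 3/2  [B divides CD with CB:BD = 3/4:1/4]
4. B_y = -6  [B divides CD with CB:BD = 3/4:1/4]
   → B = (3/2, -6)

B = (3/2, -6)
E = (-3, -3)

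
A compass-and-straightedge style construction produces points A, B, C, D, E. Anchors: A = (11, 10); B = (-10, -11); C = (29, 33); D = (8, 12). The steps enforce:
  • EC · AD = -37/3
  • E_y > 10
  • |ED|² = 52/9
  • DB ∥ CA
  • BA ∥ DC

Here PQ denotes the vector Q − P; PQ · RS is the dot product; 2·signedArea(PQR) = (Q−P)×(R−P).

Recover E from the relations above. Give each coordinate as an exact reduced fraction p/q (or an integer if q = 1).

1. E_x = 10  [line 3·x + -2·y + -26/3 = 0 ∩ |ED|² = 52/9]
2. E_y = 32/3  [line 3·x + -2·y + -26/3 = 0 ∩ |ED|² = 52/9]
   → E = (10, 32/3)

E = (10, 32/3)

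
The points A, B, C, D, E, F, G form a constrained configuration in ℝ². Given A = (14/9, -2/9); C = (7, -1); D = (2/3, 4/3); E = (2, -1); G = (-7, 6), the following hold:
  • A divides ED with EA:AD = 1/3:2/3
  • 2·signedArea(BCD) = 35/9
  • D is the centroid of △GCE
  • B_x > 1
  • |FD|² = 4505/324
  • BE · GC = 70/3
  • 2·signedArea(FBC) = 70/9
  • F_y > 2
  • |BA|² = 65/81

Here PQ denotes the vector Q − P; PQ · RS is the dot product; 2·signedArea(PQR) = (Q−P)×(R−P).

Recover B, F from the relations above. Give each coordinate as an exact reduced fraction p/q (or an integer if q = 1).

B = (10/9, 5/9)
F = (-49/18, 26/9)

1. B_x = 10/9  [2·signedArea(BCD) = 35/9 ∩ BE · GC = 70/3]
2. B_y = 5/9  [2·signedArea(BCD) = 35/9 ∩ BE · GC = 70/3]
   → B = (10/9, 5/9)
3. F_x = -49/18  [line 14/9·x + 53/9·y + -115/9 = 0 ∩ |FD|² = 4505/324]
4. F_y = 26/9  [line 14/9·x + 53/9·y + -115/9 = 0 ∩ |FD|² = 4505/324]
   → F = (-49/18, 26/9)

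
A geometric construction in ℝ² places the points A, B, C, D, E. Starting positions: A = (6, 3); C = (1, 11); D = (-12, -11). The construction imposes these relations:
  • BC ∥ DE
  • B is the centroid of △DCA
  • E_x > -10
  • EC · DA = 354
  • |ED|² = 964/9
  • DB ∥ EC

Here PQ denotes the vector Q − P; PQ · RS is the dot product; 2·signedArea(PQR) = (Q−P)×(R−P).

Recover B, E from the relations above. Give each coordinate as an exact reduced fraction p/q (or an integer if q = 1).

B = (-5/3, 1)
E = (-28/3, -1)

1. B_x = -5/3  [B is the centroid of △DCA]
2. B_y = 1  [B is the centroid of △DCA]
   → B = (-5/3, 1)
3. E_x = -28/3  [DB ∥ EC ∩ BC ∥ DE]
4. E_y = -1  [DB ∥ EC ∩ BC ∥ DE]
   → E = (-28/3, -1)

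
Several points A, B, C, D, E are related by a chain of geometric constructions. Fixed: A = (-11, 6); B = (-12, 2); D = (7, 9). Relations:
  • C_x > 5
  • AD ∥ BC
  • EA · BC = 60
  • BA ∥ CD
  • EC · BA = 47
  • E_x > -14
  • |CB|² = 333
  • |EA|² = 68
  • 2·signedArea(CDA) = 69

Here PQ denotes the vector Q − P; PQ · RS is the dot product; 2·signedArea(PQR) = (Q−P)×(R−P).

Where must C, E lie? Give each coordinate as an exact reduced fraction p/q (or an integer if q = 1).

1. C_x = 6  [BA ∥ CD ∩ AD ∥ BC]
2. C_y = 5  [BA ∥ CD ∩ AD ∥ BC]
   → C = (6, 5)
3. E_x = -13  [EA · BC = 60 ∩ EC · BA = 47]
4. E_y = -2  [EA · BC = 60 ∩ EC · BA = 47]
   → E = (-13, -2)

C = (6, 5)
E = (-13, -2)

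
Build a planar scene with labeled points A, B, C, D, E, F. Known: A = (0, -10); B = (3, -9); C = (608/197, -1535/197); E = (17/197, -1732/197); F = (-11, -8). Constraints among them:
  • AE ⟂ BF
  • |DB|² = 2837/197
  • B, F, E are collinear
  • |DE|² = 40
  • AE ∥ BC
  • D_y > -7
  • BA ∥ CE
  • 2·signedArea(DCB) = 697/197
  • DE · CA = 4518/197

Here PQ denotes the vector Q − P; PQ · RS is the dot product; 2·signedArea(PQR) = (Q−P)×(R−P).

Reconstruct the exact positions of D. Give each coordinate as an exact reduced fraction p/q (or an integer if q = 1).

1. D_x = 1199/197  [DE · CA = 4518/197 ∩ 2·signedArea(DCB) = 697/197]
2. D_y = -1338/197  [DE · CA = 4518/197 ∩ 2·signedArea(DCB) = 697/197]
   → D = (1199/197, -1338/197)

D = (1199/197, -1338/197)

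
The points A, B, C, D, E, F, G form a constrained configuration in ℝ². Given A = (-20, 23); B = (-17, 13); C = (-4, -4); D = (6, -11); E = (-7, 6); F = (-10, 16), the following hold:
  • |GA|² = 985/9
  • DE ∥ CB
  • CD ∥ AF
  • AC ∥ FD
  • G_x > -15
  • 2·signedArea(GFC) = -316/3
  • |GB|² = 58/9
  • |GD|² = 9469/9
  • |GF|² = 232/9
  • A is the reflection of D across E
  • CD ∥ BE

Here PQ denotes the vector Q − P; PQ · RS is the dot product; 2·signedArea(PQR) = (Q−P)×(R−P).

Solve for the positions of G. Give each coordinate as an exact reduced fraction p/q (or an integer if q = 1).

G = (-44/3, 14)

1. G_x = -44/3  [line 20·x + 6·y + 628/3 = 0 ∩ |GA|² = 985/9]
2. G_y = 14  [line 20·x + 6·y + 628/3 = 0 ∩ |GA|² = 985/9]
   → G = (-44/3, 14)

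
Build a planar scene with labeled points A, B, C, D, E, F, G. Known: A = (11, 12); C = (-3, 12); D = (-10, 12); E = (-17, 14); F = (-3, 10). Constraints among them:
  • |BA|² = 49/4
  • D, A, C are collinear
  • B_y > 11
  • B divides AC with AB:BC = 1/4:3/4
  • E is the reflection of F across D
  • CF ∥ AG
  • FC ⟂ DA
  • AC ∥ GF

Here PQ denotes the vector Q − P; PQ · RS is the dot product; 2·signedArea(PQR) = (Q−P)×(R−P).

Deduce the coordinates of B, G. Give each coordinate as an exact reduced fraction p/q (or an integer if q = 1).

B = (15/2, 12)
G = (11, 10)

1. B_x = 15/2  [B divides AC with AB:BC = 1/4:3/4]
2. B_y = 12  [B divides AC with AB:BC = 1/4:3/4]
   → B = (15/2, 12)
3. G_x = 11  [AC ∥ GF ∩ CF ∥ AG]
4. G_y = 10  [AC ∥ GF ∩ CF ∥ AG]
   → G = (11, 10)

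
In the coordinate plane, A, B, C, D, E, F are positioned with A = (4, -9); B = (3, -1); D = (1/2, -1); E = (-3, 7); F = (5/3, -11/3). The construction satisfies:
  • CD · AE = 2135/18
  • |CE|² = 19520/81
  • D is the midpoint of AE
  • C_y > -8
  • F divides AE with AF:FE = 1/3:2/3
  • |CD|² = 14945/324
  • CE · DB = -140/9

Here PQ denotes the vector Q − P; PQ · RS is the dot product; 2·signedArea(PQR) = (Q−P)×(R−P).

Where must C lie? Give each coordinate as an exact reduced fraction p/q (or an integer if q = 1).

1. C_x = 29/9  [CE · DB = -140/9 ∩ CD · AE = 2135/18]
2. C_y = -65/9  [CE · DB = -140/9 ∩ CD · AE = 2135/18]
   → C = (29/9, -65/9)

C = (29/9, -65/9)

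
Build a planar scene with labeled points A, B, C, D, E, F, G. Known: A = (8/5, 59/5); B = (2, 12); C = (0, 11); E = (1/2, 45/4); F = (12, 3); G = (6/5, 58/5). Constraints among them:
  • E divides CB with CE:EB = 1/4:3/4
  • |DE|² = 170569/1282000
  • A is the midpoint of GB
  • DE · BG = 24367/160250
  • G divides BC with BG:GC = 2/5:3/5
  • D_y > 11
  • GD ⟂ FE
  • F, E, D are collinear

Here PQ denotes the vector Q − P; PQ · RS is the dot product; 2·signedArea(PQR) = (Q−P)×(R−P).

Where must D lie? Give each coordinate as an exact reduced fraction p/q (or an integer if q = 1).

D = (12762/16025, 176874/16025)

1. D_x = 12762/16025  [F, E, D are collinear ∩ GD ⟂ FE]
2. D_y = 176874/16025  [F, E, D are collinear ∩ GD ⟂ FE]
   → D = (12762/16025, 176874/16025)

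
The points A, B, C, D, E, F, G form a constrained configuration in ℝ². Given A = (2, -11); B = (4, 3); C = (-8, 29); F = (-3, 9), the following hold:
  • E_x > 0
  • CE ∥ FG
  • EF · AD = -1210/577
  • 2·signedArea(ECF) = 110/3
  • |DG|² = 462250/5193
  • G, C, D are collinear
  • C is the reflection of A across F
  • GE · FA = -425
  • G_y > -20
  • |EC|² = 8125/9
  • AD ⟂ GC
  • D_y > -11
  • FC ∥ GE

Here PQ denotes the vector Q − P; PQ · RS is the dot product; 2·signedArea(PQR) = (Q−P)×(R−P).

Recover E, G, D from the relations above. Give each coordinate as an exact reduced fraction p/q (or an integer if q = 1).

D = (1957/577, -6116/577)
E = (1, 1/3)
G = (6, -59/3)

1. E_x = 1  [line 20·x + 5·y + -65/3 = 0 ∩ |EC|² = 8125/9]
2. E_y = 1/3  [line 20·x + 5·y + -65/3 = 0 ∩ |EC|² = 8125/9]
   → E = (1, 1/3)
3. G_x = 6  [FC ∥ GE ∩ CE ∥ FG]
4. G_y = -59/3  [FC ∥ GE ∩ CE ∥ FG]
   → G = (6, -59/3)
5. D_x = 1957/577  [G, C, D are collinear ∩ AD ⟂ GC]
6. D_y = -6116/577  [G, C, D are collinear ∩ AD ⟂ GC]
   → D = (1957/577, -6116/577)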